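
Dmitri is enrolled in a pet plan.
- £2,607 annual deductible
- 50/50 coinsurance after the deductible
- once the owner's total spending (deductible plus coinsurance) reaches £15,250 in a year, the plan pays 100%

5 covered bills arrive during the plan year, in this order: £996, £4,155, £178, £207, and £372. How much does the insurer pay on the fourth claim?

#1 (£996): entire amount goes to the deductible. Cost to owner: £996. OOP to date £996. Plan pays £996 − £996 = £0.
#2 (£4,155): £1,611 to deductible, leaving £2,544; owner's 50% is £1,272. Owner pays £2,883; OOP now £3,879. Insurer: £4,155 − £2,883 = £1,272.
#3 (£178): deductible met; 50% of £178 = £89. Owner pays £89; OOP now £3,968. Insurer: £178 − £89 = £89.
#4 (£207): deductible already satisfied, so owner's share is 50% × £207 = £103.50. Cost to owner: £103.50. OOP to date £4,071.50. Insurer: £207 − £103.50 = £103.50.

£103.50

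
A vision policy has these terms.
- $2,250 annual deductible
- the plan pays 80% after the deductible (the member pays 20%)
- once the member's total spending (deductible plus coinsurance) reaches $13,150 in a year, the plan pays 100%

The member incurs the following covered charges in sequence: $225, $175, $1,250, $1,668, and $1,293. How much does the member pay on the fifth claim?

$258.60

Bill 1, $225: entire amount goes to the deductible. Member owes $225 (running OOP $225).
Bill 2, $175: all of it applies to the deductible. Member owes $175 (running OOP $400).
Bill 3, $1,250: entire amount goes to the deductible. Member pays $1,250; OOP now $1,650.
Bill 4, $1,668: $600 finishes the deductible; $1,068 goes to coinsurance; coinsurance $1,068 × 20% = $213.60. Cost to member: $813.60. OOP to date $2,463.60.
Bill 5, $1,293: 20% coinsurance on $1,293 = $258.60. Cost to member: $258.60. OOP to date $2,722.20.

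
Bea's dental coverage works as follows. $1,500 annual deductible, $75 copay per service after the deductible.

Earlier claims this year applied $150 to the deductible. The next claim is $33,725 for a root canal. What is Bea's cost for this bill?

$150 of the $1,500 deductible is already met, leaving $1,350.
After the $1,350 deductible portion, $33,725 − $1,350 = $32,375 is subject to the copay.
Copay on this service: $75.
Patient responsibility: $1,350 + $75 = $1,425.

$1,425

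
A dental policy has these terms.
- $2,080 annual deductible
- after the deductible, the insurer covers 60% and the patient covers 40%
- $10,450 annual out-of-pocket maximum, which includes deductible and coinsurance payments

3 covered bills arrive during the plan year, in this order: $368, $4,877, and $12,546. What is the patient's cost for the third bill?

Claim 1 ($368): entire amount goes to the deductible. Patient pays $368; OOP now $368.
Claim 2 ($4,877): $1,712 to deductible, leaving $3,165; 40% of $3,165 = $1,266. Cost to patient: $2,978. OOP to date $3,346.
Claim 3 ($12,546): deductible met; 40% of $12,546 = $5,018.40. Cost to patient: $5,018.40. OOP to date $8,364.40.

$5,018.40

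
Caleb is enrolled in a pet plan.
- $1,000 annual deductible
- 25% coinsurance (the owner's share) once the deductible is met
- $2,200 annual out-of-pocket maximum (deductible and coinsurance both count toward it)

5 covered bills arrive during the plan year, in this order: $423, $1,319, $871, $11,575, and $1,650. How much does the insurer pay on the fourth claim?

#1 ($423): all of it applies to the deductible. Owner owes $423 (running OOP $423). Plan pays $423 − $423 = $0.
#2 ($1,319): $577 to deductible, leaving $742; coinsurance $742 × 25% = $185.50. Cost to owner: $762.50. OOP to date $1,185.50. Insurer: $1,319 − $762.50 = $556.50.
#3 ($871): deductible already satisfied, so owner's share is 25% × $871 = $217.75. Owner owes $217.75 (running OOP $1,403.25). Insurer: $871 − $217.75 = $653.25.
#4 ($11,575): deductible already satisfied, so owner's share is 25% × $11,575 = $2,893.75. That would push OOP to $4,297, over the $2,200 cap, so owner pays $2,200 − $1,403.25 = $796.75. Insurer: $11,575 − $796.75 = $10,778.25.

$10,778.25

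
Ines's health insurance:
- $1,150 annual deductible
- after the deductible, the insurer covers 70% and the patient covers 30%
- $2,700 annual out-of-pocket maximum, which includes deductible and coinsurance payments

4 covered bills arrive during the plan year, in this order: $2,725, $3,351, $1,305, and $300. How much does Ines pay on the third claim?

Bill 1, $2,725: $1,150 to deductible, leaving $1,575; 30% of $1,575 = $472.50. Patient owes $1,622.50 (running OOP $1,622.50).
Bill 2, $3,351: deductible met; 30% of $3,351 = $1,005.30. Patient pays $1,005.30; OOP now $2,627.80.
Bill 3, $1,305: deductible already satisfied, so patient's share is 30% × $1,305 = $391.50. Adding that to $2,627.80 gives $3,019.30, past the $2,700 cap; patient pays only $2,700 − $2,627.80 = $72.20.

$72.20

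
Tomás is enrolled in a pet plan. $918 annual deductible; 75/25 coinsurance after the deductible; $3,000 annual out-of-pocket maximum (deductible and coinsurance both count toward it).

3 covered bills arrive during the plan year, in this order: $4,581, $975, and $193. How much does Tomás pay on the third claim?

$48.25

Claim 1 ($4,581): deductible takes $918, $3,663 remains; coinsurance $3,663 × 25% = $915.75. Owner owes $1,833.75 (running OOP $1,833.75).
Claim 2 ($975): deductible met; 25% of $975 = $243.75. Owner owes $243.75 (running OOP $2,077.50).
Claim 3 ($193): 25% coinsurance on $193 = $48.25. Cost to owner: $48.25. OOP to date $2,125.75.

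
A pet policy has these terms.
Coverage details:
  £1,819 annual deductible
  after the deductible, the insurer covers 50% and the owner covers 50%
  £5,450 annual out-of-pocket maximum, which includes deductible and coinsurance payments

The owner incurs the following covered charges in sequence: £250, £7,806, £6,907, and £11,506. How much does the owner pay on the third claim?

£512.50

Claim 1 (£250): fully absorbed by the deductible. Owner pays £250; OOP now £250.
Claim 2 (£7,806): £1,569 finishes the deductible; £6,237 goes to coinsurance; owner's 50% is £3,118.50. Owner owes £4,687.50 (running OOP £4,937.50).
Claim 3 (£6,907): deductible already satisfied, so owner's share is 50% × £6,907 = £3,453.50. Adding that to £4,937.50 gives £8,391, past the £5,450 cap; owner pays only £5,450 − £4,937.50 = £512.50.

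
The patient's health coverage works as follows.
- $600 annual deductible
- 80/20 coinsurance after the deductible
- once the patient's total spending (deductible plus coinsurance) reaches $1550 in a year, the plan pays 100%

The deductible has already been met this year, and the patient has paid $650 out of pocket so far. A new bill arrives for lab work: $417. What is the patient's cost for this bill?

The deductible is already satisfied, so the full bill goes to coinsurance.
Patient's 20% share of $417 is $83.40.
Total out-of-pocket so far would be $650 + $83.40 = $733.40, below the $1550 cap — no reduction.

$83.40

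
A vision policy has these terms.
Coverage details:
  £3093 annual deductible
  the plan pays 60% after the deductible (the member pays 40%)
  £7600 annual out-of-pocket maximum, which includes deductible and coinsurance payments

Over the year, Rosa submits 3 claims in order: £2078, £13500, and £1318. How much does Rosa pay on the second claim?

Bill 1, £2078: all of it applies to the deductible. Member pays £2078; OOP now £2078.
Bill 2, £13500: £1015 finishes the deductible; £12485 goes to coinsurance; coinsurance £12485 × 40% = £4994. Together that's £1015 + £4994 = £6009. That would push OOP to £8087, over the £7600 cap, so member pays £7600 − £2078 = £5522.

£5522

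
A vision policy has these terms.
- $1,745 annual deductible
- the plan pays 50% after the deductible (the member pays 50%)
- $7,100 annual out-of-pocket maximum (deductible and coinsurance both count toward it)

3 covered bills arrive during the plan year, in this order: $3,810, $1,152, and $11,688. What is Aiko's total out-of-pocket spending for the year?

$7,100

Bill 1, $3,810: deductible takes $1,745, $2,065 remains; member's 50% is $1,032.50. Member pays $2,777.50; OOP now $2,777.50.
Bill 2, $1,152: 50% coinsurance on $1,152 = $576. Cost to member: $576. OOP to date $3,353.50.
Bill 3, $11,688: 50% coinsurance on $11,688 = $5,844. OOP would hit $9,197.50 > $7,100, so the cap limits the member to $7,100 − $3,353.50 = $3,746.50.
Total paid by the member: $2,777.50 + $576 + $3,746.50 = $7,100.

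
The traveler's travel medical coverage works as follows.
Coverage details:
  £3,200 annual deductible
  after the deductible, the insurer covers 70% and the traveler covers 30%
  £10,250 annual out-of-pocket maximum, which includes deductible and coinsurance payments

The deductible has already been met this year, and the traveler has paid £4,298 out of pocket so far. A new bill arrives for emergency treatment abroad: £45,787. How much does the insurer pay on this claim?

£39,835

With the deductible met, the entire £45,787 is subject to coinsurance.
30% of £45,787 = £13,736.10 falls to the traveler.
Adding £13,736.10 to the £4,298 already spent would give £18,034.10, which exceeds the £10,250 cap; the traveler pays just £10,250 − £4,298 = £5,952.
The insurer covers the remainder: £45,787 − £5,952 = £39,835.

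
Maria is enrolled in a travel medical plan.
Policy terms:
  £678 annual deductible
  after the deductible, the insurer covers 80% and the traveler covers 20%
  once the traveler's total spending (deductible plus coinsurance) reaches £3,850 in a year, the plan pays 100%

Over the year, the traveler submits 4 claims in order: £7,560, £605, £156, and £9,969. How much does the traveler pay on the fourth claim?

Bill 1, £7,560: deductible takes £678, £6,882 remains; coinsurance £6,882 × 20% = £1,376.40. Traveler pays £2,054.40; OOP now £2,054.40.
Bill 2, £605: 20% coinsurance on £605 = £121. Traveler pays £121; OOP now £2,175.40.
Bill 3, £156: deductible met; 20% of £156 = £31.20. Traveler pays £31.20; OOP now £2,206.60.
Bill 4, £9,969: deductible met; 20% of £9,969 = £1,993.80. OOP would hit £4,200.40 > £3,850, so the cap limits the traveler to £3,850 − £2,206.60 = £1,643.40.

£1,643.40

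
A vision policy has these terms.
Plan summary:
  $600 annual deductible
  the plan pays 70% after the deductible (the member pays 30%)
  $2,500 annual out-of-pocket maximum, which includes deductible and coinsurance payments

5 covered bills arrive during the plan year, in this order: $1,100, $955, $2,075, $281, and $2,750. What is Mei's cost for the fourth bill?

$84.30

Claim 1 ($1,100): deductible takes $600, $500 remains; member's 30% is $150. Member pays $750; OOP now $750.
Claim 2 ($955): 30% coinsurance on $955 = $286.50. Member owes $286.50 (running OOP $1,036.50).
Claim 3 ($2,075): 30% coinsurance on $2,075 = $622.50. Member owes $622.50 (running OOP $1,659).
Claim 4 ($281): deductible met; 30% of $281 = $84.30. Member owes $84.30 (running OOP $1,743.30).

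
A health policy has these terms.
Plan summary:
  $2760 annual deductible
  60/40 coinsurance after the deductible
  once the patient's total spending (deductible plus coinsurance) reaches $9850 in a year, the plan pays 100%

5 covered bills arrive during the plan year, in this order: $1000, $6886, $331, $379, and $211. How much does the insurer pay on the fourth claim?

Bill 1, $1000: fully absorbed by the deductible. Cost to patient: $1000. OOP to date $1000. Insurer: $1000 − $1000 = $0.
Bill 2, $6886: $1760 finishes the deductible; $5126 goes to coinsurance; patient's 40% is $2050.40. Cost to patient: $3810.40. OOP to date $4810.40. Insurer: $6886 − $3810.40 = $3075.60.
Bill 3, $331: deductible met; 40% of $331 = $132.40. Cost to patient: $132.40. OOP to date $4942.80. Insurer: $331 − $132.40 = $198.60.
Bill 4, $379: deductible met; 40% of $379 = $151.60. Patient owes $151.60 (running OOP $5094.40). Plan pays $379 − $151.60 = $227.40.

$227.40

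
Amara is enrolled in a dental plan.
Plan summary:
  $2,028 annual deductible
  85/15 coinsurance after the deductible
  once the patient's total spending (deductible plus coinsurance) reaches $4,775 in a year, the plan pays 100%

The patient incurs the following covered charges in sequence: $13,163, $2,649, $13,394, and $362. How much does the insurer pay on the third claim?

#1 ($13,163): $2,028 to deductible, leaving $11,135; coinsurance $11,135 × 15% = $1,670.25. Patient pays $3,698.25; OOP now $3,698.25. Insurer: $13,163 − $3,698.25 = $9,464.75.
#2 ($2,649): 15% coinsurance on $2,649 = $397.35. Cost to patient: $397.35. OOP to date $4,095.60. Insurer: $2,649 − $397.35 = $2,251.65.
#3 ($13,394): 15% coinsurance on $13,394 = $2,009.10. OOP would hit $6,104.70 > $4,775, so the cap limits the patient to $4,775 − $4,095.60 = $679.40. Plan pays $13,394 − $679.40 = $12,714.60.

$12,714.60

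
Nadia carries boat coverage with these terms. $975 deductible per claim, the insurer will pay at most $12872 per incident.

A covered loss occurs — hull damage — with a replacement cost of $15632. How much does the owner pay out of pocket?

$2760

Subtract the deductible: $15632 − $975 = $14657.
$14657 exceeds the $12872 limit, so the insurer pays the limit: $12872.
Out of pocket: $15632 − $12872 = $2760.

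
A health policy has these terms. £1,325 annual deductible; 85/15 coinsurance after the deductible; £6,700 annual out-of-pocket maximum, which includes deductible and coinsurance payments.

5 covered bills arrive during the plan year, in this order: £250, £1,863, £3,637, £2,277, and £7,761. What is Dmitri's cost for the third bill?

£545.55

Claim 1 — £250: all of it applies to the deductible. Cost to patient: £250. OOP to date £250.
Claim 2 — £1,863: £1,075 to deductible, leaving £788; coinsurance £788 × 15% = £118.20. Patient pays £1,193.20; OOP now £1,443.20.
Claim 3 — £3,637: deductible already satisfied, so patient's share is 15% × £3,637 = £545.55. Patient pays £545.55; OOP now £1,988.75.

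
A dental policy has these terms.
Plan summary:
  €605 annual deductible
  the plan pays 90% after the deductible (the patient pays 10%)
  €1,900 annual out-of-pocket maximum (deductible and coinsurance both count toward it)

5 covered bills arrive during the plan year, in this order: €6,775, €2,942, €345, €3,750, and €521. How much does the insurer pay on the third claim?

€310.50

Claim 1 (€6,775): €605 finishes the deductible; €6,170 goes to coinsurance; 10% of €6,170 = €617. Patient pays €1,222; OOP now €1,222. Insurer: €6,775 − €1,222 = €5,553.
Claim 2 (€2,942): 10% coinsurance on €2,942 = €294.20. Patient owes €294.20 (running OOP €1,516.20). Insurer: €2,942 − €294.20 = €2,647.80.
Claim 3 (€345): 10% coinsurance on €345 = €34.50. Patient owes €34.50 (running OOP €1,550.70). Plan pays €345 − €34.50 = €310.50.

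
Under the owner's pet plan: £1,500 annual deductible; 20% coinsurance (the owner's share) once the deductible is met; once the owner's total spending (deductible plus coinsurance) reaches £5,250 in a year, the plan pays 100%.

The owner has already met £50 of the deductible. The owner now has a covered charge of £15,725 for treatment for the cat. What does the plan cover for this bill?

Remaining deductible: £1,500 − £50 = £1,450.
After the £1,450 deductible portion, £15,725 − £1,450 = £14,275 is subject to coinsurance.
20% of £14,275 = £2,855 falls to the owner.
Owner responsibility before any cap: £1,450 + £2,855 = £4,305.
Cumulative spending £50 + £4,305 = £4,355 stays under the £5,250 maximum.
Insurer pays the balance: £15,725 − £4,305 = £11,420.

£11,420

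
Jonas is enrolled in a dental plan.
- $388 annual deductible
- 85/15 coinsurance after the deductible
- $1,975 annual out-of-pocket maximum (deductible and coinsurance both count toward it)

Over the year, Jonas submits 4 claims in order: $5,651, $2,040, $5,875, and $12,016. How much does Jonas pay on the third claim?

$491.55

Bill 1, $5,651: $388 to deductible, leaving $5,263; coinsurance $5,263 × 15% = $789.45. Patient pays $1,177.45; OOP now $1,177.45.
Bill 2, $2,040: deductible already satisfied, so patient's share is 15% × $2,040 = $306. Patient pays $306; OOP now $1,483.45.
Bill 3, $5,875: deductible met; 15% of $5,875 = $881.25. Adding that to $1,483.45 gives $2,364.70, past the $1,975 cap; patient pays only $1,975 − $1,483.45 = $491.55.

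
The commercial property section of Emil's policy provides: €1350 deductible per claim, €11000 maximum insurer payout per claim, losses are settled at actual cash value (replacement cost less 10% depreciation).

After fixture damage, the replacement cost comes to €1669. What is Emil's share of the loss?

€1516.90

At 10% depreciation, ACV = €1669 − €166.90 = €1502.10.
Less the €1350 deductible: €1502.10 − €1350 = €152.10.
€152.10 is within the €11000 limit, so the insurer pays €152.10.
Business's share is the uncovered remainder: €1669 − €152.10 = €1516.90.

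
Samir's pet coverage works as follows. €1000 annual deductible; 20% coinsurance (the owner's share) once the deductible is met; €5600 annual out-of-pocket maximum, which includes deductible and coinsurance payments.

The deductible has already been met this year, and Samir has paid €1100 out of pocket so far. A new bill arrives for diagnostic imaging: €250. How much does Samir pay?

With the deductible met, the entire €250 is subject to coinsurance.
20% of €250 = €50 falls to the owner.
Cumulative spending €1100 + €50 = €1150 stays under the €5600 maximum.

€50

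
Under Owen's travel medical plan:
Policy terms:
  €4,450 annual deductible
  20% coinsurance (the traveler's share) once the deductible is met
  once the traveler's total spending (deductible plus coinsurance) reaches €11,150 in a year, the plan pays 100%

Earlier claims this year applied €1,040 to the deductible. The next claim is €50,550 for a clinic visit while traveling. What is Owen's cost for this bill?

€10,110

Deductible still to meet: €4,450 − €1,040 = €3,410.
That leaves €50,550 − €3,410 = €47,140 for coinsurance.
20% of €47,140 = €9,428 falls to the traveler.
So the traveler owes €3,410 + €9,428 = €12,838 before any cap.
Adding €12,838 to the €1,040 already spent would give €13,878, which exceeds the €11,150 cap; the traveler pays just €11,150 − €1,040 = €10,110.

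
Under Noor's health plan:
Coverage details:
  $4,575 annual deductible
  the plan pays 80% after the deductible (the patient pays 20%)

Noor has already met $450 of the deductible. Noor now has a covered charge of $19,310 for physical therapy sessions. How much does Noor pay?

Deductible still to meet: $4,575 − $450 = $4,125.
The remaining $15,185 (= $19,310 − $4,125) moves to coinsurance.
Coinsurance: $15,185 × 20% = $3,037.
That puts the patient's cost at $4,125 + $3,037 = $7,162.

$7,162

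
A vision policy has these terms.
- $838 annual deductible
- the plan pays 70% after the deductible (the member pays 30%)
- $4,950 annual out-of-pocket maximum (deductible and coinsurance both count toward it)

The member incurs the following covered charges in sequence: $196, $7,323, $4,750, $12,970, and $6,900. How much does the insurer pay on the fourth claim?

Claim 1 — $196: all of it applies to the deductible. Member owes $196 (running OOP $196). Plan pays $196 − $196 = $0.
Claim 2 — $7,323: deductible takes $642, $6,681 remains; coinsurance $6,681 × 30% = $2,004.30. Cost to member: $2,646.30. OOP to date $2,842.30. Insurer: $7,323 − $2,646.30 = $4,676.70.
Claim 3 — $4,750: deductible met; 30% of $4,750 = $1,425. Member owes $1,425 (running OOP $4,267.30). Plan pays $4,750 − $1,425 = $3,325.
Claim 4 — $12,970: deductible already satisfied, so member's share is 30% × $12,970 = $3,891. That would push OOP to $8,158.30, over the $4,950 cap, so member pays $4,950 − $4,267.30 = $682.70. Plan pays $12,970 − $682.70 = $12,287.30.

$12,287.30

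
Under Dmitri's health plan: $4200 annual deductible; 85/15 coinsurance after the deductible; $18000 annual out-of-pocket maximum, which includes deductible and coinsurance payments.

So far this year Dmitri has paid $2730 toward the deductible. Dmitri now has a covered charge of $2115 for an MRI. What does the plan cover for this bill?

Deductible still to meet: $4200 − $2730 = $1470.
The remaining $645 (= $2115 − $1470) moves to coinsurance.
15% of $645 = $96.75 falls to the patient.
Patient responsibility before any cap: $1470 + $96.75 = $1566.75.
Year-to-date out-of-pocket becomes $2730 + $1566.75 = $4296.75, still under the $18000 maximum, so no cap applies.
The plan picks up $2115 − $1566.75 = $548.25.

$548.25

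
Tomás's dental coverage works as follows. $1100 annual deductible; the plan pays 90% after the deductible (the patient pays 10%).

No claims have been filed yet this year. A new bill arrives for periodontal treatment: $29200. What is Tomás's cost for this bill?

Deductible not yet touched, so the first $1100 of the bill goes to the deductible.
The remaining $28100 (= $29200 − $1100) moves to coinsurance.
Coinsurance: $28100 × 10% = $2810.
So the patient owes $1100 + $2810 = $3910.

$3910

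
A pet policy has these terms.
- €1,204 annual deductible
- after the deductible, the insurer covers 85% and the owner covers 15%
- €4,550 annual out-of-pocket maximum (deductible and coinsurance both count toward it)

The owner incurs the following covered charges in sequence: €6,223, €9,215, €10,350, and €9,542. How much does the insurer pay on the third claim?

Claim 1 (€6,223): €1,204 finishes the deductible; €5,019 goes to coinsurance; owner's 15% is €752.85. Cost to owner: €1,956.85. OOP to date €1,956.85. Plan pays €6,223 − €1,956.85 = €4,266.15.
Claim 2 (€9,215): deductible met; 15% of €9,215 = €1,382.25. Cost to owner: €1,382.25. OOP to date €3,339.10. Insurer: €9,215 − €1,382.25 = €7,832.75.
Claim 3 (€10,350): deductible already satisfied, so owner's share is 15% × €10,350 = €1,552.50. OOP would hit €4,891.60 > €4,550, so the cap limits the owner to €4,550 − €3,339.10 = €1,210.90. Plan pays €10,350 − €1,210.90 = €9,139.10.

€9,139.10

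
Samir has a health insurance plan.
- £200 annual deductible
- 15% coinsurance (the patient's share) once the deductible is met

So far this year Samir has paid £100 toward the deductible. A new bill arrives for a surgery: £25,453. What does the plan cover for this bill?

Deductible still to meet: £200 − £100 = £100.
That leaves £25,453 − £100 = £25,353 for coinsurance.
15% of £25,353 = £3,802.95 falls to the patient.
That puts the patient's cost at £100 + £3,802.95 = £3,902.95.
The plan picks up £25,453 − £3,902.95 = £21,550.05.

£21,550.05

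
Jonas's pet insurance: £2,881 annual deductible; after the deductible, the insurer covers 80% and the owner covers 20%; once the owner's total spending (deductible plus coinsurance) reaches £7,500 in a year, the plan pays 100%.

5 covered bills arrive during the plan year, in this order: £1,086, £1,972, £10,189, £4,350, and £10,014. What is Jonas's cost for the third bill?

Claim 1 (£1,086): all of it applies to the deductible. Owner pays £1,086; OOP now £1,086.
Claim 2 (£1,972): £1,795 finishes the deductible; £177 goes to coinsurance; 20% of £177 = £35.40. Owner pays £1,830.40; OOP now £2,916.40.
Claim 3 (£10,189): 20% coinsurance on £10,189 = £2,037.80. Cost to owner: £2,037.80. OOP to date £4,954.20.

£2,037.80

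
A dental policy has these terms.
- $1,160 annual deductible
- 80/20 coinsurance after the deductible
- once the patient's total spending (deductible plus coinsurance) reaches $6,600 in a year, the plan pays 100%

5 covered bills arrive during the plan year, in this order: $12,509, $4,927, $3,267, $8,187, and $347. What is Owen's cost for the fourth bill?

Bill 1, $12,509: $1,160 to deductible, leaving $11,349; coinsurance $11,349 × 20% = $2,269.80. Patient owes $3,429.80 (running OOP $3,429.80).
Bill 2, $4,927: deductible already satisfied, so patient's share is 20% × $4,927 = $985.40. Cost to patient: $985.40. OOP to date $4,415.20.
Bill 3, $3,267: deductible met; 20% of $3,267 = $653.40. Patient pays $653.40; OOP now $5,068.60.
Bill 4, $8,187: deductible already satisfied, so patient's share is 20% × $8,187 = $1,637.40. OOP would hit $6,706 > $6,600, so the cap limits the patient to $6,600 − $5,068.60 = $1,531.40.

$1,531.40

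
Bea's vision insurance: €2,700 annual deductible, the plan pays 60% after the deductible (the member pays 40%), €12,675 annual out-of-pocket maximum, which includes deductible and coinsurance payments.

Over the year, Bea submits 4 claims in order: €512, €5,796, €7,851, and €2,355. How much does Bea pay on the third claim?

€3,140.40

#1 (€512): entire amount goes to the deductible. Cost to member: €512. OOP to date €512.
#2 (€5,796): €2,188 to deductible, leaving €3,608; member's 40% is €1,443.20. Cost to member: €3,631.20. OOP to date €4,143.20.
#3 (€7,851): deductible already satisfied, so member's share is 40% × €7,851 = €3,140.40. Member owes €3,140.40 (running OOP €7,283.60).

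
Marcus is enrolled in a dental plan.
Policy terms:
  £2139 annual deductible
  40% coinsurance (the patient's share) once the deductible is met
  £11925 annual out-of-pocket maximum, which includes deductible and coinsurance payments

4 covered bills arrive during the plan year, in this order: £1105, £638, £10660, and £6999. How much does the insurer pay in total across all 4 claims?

£10357.80

Claim 1 — £1105: fully absorbed by the deductible. Patient pays £1105; OOP now £1105. Insurer: £1105 − £1105 = £0.
Claim 2 — £638: all of it applies to the deductible. Patient owes £638 (running OOP £1743). Insurer: £638 − £638 = £0.
Claim 3 — £10660: deductible takes £396, £10264 remains; patient's 40% is £4105.60. Patient owes £4501.60 (running OOP £6244.60). Plan pays £10660 − £4501.60 = £6158.40.
Claim 4 — £6999: deductible already satisfied, so patient's share is 40% × £6999 = £2799.60. Patient pays £2799.60; OOP now £9044.20. Insurer: £6999 − £2799.60 = £4199.40.
Insurer total: £0 + £0 + £6158.40 + £4199.40 = £10357.80.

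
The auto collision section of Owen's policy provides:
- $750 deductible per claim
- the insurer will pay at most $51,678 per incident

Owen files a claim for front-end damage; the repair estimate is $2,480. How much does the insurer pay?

After the deductible, $2,480 − $750 = $1,730 remains.
$1,730 ≤ $51,678, so the limit doesn't bind; insurer pays $1,730.

$1,730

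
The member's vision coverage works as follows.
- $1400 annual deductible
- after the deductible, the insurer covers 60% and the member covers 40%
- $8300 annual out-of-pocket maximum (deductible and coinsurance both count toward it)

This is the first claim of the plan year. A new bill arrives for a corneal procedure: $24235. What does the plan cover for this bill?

$15935

Deductible not yet touched, so the first $1400 of the bill goes to the deductible.
After the $1400 deductible portion, $24235 − $1400 = $22835 is subject to coinsurance.
Coinsurance: $22835 × 40% = $9134.
Member responsibility before any cap: $1400 + $9134 = $10534.
Year-to-date out-of-pocket would reach $0 + $10534 = $10534, above the $8300 maximum, so the member pays only $8300 − $0 = $8300.
The insurer covers the remainder: $24235 − $8300 = $15935.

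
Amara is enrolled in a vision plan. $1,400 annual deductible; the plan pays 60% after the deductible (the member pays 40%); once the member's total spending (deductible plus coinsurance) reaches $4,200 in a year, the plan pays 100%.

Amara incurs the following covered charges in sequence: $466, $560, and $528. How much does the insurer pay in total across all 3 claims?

#1 ($466): all of it applies to the deductible. Member pays $466; OOP now $466. Insurer: $466 − $466 = $0.
#2 ($560): fully absorbed by the deductible. Member owes $560 (running OOP $1,026). Insurer: $560 − $560 = $0.
#3 ($528): $374 finishes the deductible; $154 goes to coinsurance; member's 40% is $61.60. Member owes $435.60 (running OOP $1,461.60). Plan pays $528 − $435.60 = $92.40.
Insurer total: $0 + $0 + $92.40 = $92.40.

$92.40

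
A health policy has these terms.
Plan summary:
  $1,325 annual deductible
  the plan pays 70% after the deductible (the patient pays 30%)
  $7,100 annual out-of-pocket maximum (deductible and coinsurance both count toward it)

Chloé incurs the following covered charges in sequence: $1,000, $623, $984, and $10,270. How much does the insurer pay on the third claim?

$688.80

Bill 1, $1,000: all of it applies to the deductible. Patient owes $1,000 (running OOP $1,000). Insurer: $1,000 − $1,000 = $0.
Bill 2, $623: deductible takes $325, $298 remains; 30% of $298 = $89.40. Cost to patient: $414.40. OOP to date $1,414.40. Insurer: $623 − $414.40 = $208.60.
Bill 3, $984: 30% coinsurance on $984 = $295.20. Cost to patient: $295.20. OOP to date $1,709.60. Plan pays $984 − $295.20 = $688.80.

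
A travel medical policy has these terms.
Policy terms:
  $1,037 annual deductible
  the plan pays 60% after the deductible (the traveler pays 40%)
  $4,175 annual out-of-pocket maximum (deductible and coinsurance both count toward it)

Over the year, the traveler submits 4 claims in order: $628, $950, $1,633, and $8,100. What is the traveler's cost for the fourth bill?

$2,268.40

Claim 1 — $628: fully absorbed by the deductible. Traveler pays $628; OOP now $628.
Claim 2 — $950: $409 to deductible, leaving $541; coinsurance $541 × 40% = $216.40. Traveler pays $625.40; OOP now $1,253.40.
Claim 3 — $1,633: deductible already satisfied, so traveler's share is 40% × $1,633 = $653.20. Traveler owes $653.20 (running OOP $1,906.60).
Claim 4 — $8,100: deductible met; 40% of $8,100 = $3,240. Adding that to $1,906.60 gives $5,146.60, past the $4,175 cap; traveler pays only $4,175 − $1,906.60 = $2,268.40.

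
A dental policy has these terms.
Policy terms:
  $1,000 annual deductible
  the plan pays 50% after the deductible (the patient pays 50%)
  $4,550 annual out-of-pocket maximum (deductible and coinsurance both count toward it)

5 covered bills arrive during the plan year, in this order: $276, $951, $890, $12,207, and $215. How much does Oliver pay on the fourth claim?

Bill 1, $276: entire amount goes to the deductible. Patient owes $276 (running OOP $276).
Bill 2, $951: $724 finishes the deductible; $227 goes to coinsurance; 50% of $227 = $113.50. Patient pays $837.50; OOP now $1,113.50.
Bill 3, $890: deductible met; 50% of $890 = $445. Patient owes $445 (running OOP $1,558.50).
Bill 4, $12,207: deductible met; 50% of $12,207 = $6,103.50. That would push OOP to $7,662, over the $4,550 cap, so patient pays $4,550 − $1,558.50 = $2,991.50.

$2,991.50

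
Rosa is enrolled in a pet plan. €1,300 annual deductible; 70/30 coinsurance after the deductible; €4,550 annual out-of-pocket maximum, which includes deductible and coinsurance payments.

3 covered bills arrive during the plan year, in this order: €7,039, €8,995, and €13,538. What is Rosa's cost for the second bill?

Bill 1, €7,039: deductible takes €1,300, €5,739 remains; owner's 30% is €1,721.70. Cost to owner: €3,021.70. OOP to date €3,021.70.
Bill 2, €8,995: deductible met; 30% of €8,995 = €2,698.50. Adding that to €3,021.70 gives €5,720.20, past the €4,550 cap; owner pays only €4,550 − €3,021.70 = €1,528.30.

€1,528.30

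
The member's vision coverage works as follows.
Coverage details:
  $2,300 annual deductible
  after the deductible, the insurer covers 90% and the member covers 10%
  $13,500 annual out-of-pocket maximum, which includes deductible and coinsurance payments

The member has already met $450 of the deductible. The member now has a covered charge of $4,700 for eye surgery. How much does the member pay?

$450 of the $2,300 deductible is already met, leaving $1,850.
That leaves $4,700 − $1,850 = $2,850 for coinsurance.
Member's 10% share of $2,850 is $285.
So the member owes $1,850 + $285 = $2,135 before any cap.
Cumulative spending $450 + $2,135 = $2,585 stays under the $13,500 maximum.

$2,135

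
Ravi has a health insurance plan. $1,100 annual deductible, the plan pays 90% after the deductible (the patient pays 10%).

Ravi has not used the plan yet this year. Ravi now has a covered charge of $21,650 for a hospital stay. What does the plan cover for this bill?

$18,495

Nothing has been paid toward the $1,100 deductible, so the first $1,100 of this charge is applied there.
After the $1,100 deductible portion, $21,650 − $1,100 = $20,550 is subject to coinsurance.
10% of $20,550 = $2,055 falls to the patient.
Patient responsibility: $1,100 + $2,055 = $3,155.
Insurer pays the balance: $21,650 − $3,155 = $18,495.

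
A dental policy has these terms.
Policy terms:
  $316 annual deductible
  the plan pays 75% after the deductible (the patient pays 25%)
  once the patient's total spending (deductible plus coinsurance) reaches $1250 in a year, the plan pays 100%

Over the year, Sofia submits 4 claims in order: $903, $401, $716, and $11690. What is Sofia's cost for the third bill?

$179

Bill 1, $903: $316 finishes the deductible; $587 goes to coinsurance; coinsurance $587 × 25% = $146.75. Patient pays $462.75; OOP now $462.75.
Bill 2, $401: 25% coinsurance on $401 = $100.25. Patient owes $100.25 (running OOP $563).
Bill 3, $716: deductible met; 25% of $716 = $179. Patient owes $179 (running OOP $742).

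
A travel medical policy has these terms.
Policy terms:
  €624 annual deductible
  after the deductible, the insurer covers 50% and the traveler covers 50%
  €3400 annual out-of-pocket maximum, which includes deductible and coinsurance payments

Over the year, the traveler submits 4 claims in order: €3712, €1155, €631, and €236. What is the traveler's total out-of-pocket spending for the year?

€3179

Bill 1, €3712: €624 to deductible, leaving €3088; coinsurance €3088 × 50% = €1544. Traveler pays €2168; OOP now €2168.
Bill 2, €1155: deductible already satisfied, so traveler's share is 50% × €1155 = €577.50. Traveler owes €577.50 (running OOP €2745.50).
Bill 3, €631: 50% coinsurance on €631 = €315.50. Traveler owes €315.50 (running OOP €3061).
Bill 4, €236: deductible met; 50% of €236 = €118. Traveler owes €118 (running OOP €3179).
Summing the traveler's payments: €2168 + €577.50 + €315.50 + €118 = €3179.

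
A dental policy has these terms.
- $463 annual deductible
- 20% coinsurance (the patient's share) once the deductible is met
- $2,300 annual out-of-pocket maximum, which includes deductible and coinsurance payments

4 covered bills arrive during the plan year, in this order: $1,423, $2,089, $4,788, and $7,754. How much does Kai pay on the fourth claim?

$269.60

#1 ($1,423): deductible takes $463, $960 remains; patient's 20% is $192. Patient owes $655 (running OOP $655).
#2 ($2,089): deductible already satisfied, so patient's share is 20% × $2,089 = $417.80. Patient pays $417.80; OOP now $1,072.80.
#3 ($4,788): deductible met; 20% of $4,788 = $957.60. Patient pays $957.60; OOP now $2,030.40.
#4 ($7,754): 20% coinsurance on $7,754 = $1,550.80. That would push OOP to $3,581.20, over the $2,300 cap, so patient pays $2,300 − $2,030.40 = $269.60.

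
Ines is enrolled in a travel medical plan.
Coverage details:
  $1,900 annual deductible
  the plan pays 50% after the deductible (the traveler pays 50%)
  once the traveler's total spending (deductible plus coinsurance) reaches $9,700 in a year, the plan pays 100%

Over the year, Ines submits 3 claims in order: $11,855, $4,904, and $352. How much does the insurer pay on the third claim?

#1 ($11,855): deductible takes $1,900, $9,955 remains; 50% of $9,955 = $4,977.50. Traveler pays $6,877.50; OOP now $6,877.50. Plan pays $11,855 − $6,877.50 = $4,977.50.
#2 ($4,904): deductible met; 50% of $4,904 = $2,452. Cost to traveler: $2,452. OOP to date $9,329.50. Plan pays $4,904 − $2,452 = $2,452.
#3 ($352): deductible met; 50% of $352 = $176. Traveler pays $176; OOP now $9,505.50. Plan pays $352 − $176 = $176.

$176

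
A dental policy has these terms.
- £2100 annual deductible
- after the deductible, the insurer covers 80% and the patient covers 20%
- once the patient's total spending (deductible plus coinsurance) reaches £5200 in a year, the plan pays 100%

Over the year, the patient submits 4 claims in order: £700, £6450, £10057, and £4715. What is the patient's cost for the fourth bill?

#1 (£700): entire amount goes to the deductible. Cost to patient: £700. OOP to date £700.
#2 (£6450): £1400 finishes the deductible; £5050 goes to coinsurance; 20% of £5050 = £1010. Patient owes £2410 (running OOP £3110).
#3 (£10057): deductible already satisfied, so patient's share is 20% × £10057 = £2011.40. Patient pays £2011.40; OOP now £5121.40.
#4 (£4715): deductible already satisfied, so patient's share is 20% × £4715 = £943. Adding that to £5121.40 gives £6064.40, past the £5200 cap; patient pays only £5200 − £5121.40 = £78.60.

£78.60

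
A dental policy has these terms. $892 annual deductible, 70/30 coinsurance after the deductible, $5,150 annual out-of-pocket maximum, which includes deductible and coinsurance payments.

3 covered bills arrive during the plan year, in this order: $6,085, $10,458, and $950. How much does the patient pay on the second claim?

Bill 1, $6,085: $892 finishes the deductible; $5,193 goes to coinsurance; patient's 30% is $1,557.90. Patient owes $2,449.90 (running OOP $2,449.90).
Bill 2, $10,458: 30% coinsurance on $10,458 = $3,137.40. Adding that to $2,449.90 gives $5,587.30, past the $5,150 cap; patient pays only $5,150 − $2,449.90 = $2,700.10.

$2,700.10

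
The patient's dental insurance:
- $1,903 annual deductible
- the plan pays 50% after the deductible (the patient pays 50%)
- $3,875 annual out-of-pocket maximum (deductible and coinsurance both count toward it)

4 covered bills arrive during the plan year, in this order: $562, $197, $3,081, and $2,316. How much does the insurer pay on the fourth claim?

$1,312.50

Bill 1, $562: entire amount goes to the deductible. Patient owes $562 (running OOP $562). Insurer: $562 − $562 = $0.
Bill 2, $197: all of it applies to the deductible. Cost to patient: $197. OOP to date $759. Plan pays $197 − $197 = $0.
Bill 3, $3,081: $1,144 finishes the deductible; $1,937 goes to coinsurance; 50% of $1,937 = $968.50. Patient owes $2,112.50 (running OOP $2,871.50). Insurer: $3,081 − $2,112.50 = $968.50.
Bill 4, $2,316: 50% coinsurance on $2,316 = $1,158. Adding that to $2,871.50 gives $4,029.50, past the $3,875 cap; patient pays only $3,875 − $2,871.50 = $1,003.50. Insurer: $2,316 − $1,003.50 = $1,312.50.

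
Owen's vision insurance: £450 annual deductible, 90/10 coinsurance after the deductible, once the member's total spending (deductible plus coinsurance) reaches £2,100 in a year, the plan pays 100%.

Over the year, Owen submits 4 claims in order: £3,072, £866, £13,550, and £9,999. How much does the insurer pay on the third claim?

£12,248.80

Claim 1 (£3,072): deductible takes £450, £2,622 remains; 10% of £2,622 = £262.20. Member pays £712.20; OOP now £712.20. Plan pays £3,072 − £712.20 = £2,359.80.
Claim 2 (£866): deductible already satisfied, so member's share is 10% × £866 = £86.60. Member pays £86.60; OOP now £798.80. Plan pays £866 − £86.60 = £779.40.
Claim 3 (£13,550): deductible already satisfied, so member's share is 10% × £13,550 = £1,355. OOP would hit £2,153.80 > £2,100, so the cap limits the member to £2,100 − £798.80 = £1,301.20. Insurer: £13,550 − £1,301.20 = £12,248.80.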